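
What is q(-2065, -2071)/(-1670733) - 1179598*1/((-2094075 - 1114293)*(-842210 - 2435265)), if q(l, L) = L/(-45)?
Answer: -728865569333561/26352503129382924600 ≈ -2.7658e-5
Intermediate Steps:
q(l, L) = -L/45 (q(l, L) = L*(-1/45) = -L/45)
q(-2065, -2071)/(-1670733) - 1179598*1/((-2094075 - 1114293)*(-842210 - 2435265)) = -1/45*(-2071)/(-1670733) - 1179598*1/((-2094075 - 1114293)*(-842210 - 2435265)) = (2071/45)*(-1/1670733) - 1179598/((-3277475*(-3208368))) = -2071/75182985 - 1179598/10515345910800 = -2071/75182985 - 1179598*1/10515345910800 = -2071/75182985 - 589799/5257672955400 = -728865569333561/26352503129382924600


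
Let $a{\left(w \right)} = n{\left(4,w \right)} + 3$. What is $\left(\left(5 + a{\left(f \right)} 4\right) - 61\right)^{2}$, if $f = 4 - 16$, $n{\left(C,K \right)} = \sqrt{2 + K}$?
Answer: $1776 - 352 i \sqrt{10} \approx 1776.0 - 1113.1 i$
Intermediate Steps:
$f = -12$ ($f = 4 - 16 = -12$)
$a{\left(w \right)} = 3 + \sqrt{2 + w}$ ($a{\left(w \right)} = \sqrt{2 + w} + 3 = 3 + \sqrt{2 + w}$)
$\left(\left(5 + a{\left(f \right)} 4\right) - 61\right)^{2} = \left(\left(5 + \left(3 + \sqrt{2 - 12}\right) 4\right) - 61\right)^{2} = \left(\left(5 + \left(3 + \sqrt{-10}\right) 4\right) - 61\right)^{2} = \left(\left(5 + \left(3 + i \sqrt{10}\right) 4\right) - 61\right)^{2} = \left(\left(5 + \left(12 + 4 i \sqrt{10}\right)\right) - 61\right)^{2} = \left(\left(17 + 4 i \sqrt{10}\right) - 61\right)^{2} = \left(-44 + 4 i \sqrt{10}\right)^{2}$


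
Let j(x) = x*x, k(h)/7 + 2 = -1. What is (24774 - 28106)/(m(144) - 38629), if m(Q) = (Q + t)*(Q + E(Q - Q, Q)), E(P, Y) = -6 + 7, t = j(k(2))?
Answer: -833/11549 ≈ -0.072127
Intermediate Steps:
k(h) = -21 (k(h) = -14 + 7*(-1) = -14 - 7 = -21)
j(x) = x²
t = 441 (t = (-21)² = 441)
E(P, Y) = 1
m(Q) = (1 + Q)*(441 + Q) (m(Q) = (Q + 441)*(Q + 1) = (441 + Q)*(1 + Q) = (1 + Q)*(441 + Q))
(24774 - 28106)/(m(144) - 38629) = (24774 - 28106)/((441 + 144² + 442*144) - 38629) = -3332/((441 + 20736 + 63648) - 38629) = -3332/(84825 - 38629) = -3332/46196 = -3332*1/46196 = -833/11549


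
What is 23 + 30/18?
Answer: 74/3 ≈ 24.667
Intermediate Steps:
23 + 30/18 = 23 + (1/18)*30 = 23 + 5/3 = 74/3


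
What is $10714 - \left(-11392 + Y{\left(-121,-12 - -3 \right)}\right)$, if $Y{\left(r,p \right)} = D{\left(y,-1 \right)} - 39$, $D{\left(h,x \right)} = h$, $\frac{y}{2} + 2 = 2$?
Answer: $22145$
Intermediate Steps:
$y = 0$ ($y = -4 + 2 \cdot 2 = -4 + 4 = 0$)
$Y{\left(r,p \right)} = -39$ ($Y{\left(r,p \right)} = 0 - 39 = -39$)
$10714 - \left(-11392 + Y{\left(-121,-12 - -3 \right)}\right) = 10714 - \left(-11392 - 39\right) = 10714 - -11431 = 10714 + 11431 = 22145$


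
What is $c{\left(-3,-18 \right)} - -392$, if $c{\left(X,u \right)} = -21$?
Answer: $371$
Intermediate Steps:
$c{\left(-3,-18 \right)} - -392 = -21 - -392 = -21 + 392 = 371$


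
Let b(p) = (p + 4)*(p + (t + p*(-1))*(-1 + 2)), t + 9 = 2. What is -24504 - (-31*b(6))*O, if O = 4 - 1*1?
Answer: -31014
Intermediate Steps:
t = -7 (t = -9 + 2 = -7)
O = 3 (O = 4 - 1 = 3)
b(p) = -28 - 7*p (b(p) = (p + 4)*(p + (-7 + p*(-1))*(-1 + 2)) = (4 + p)*(p + (-7 - p)*1) = (4 + p)*(p + (-7 - p)) = (4 + p)*(-7) = -28 - 7*p)
-24504 - (-31*b(6))*O = -24504 - (-31*(-28 - 7*6))*3 = -24504 - (-31*(-28 - 42))*3 = -24504 - (-31*(-70))*3 = -24504 - 2170*3 = -24504 - 1*6510 = -24504 - 6510 = -31014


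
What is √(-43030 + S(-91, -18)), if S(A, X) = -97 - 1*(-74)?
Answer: I*√43053 ≈ 207.49*I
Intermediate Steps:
S(A, X) = -23 (S(A, X) = -97 + 74 = -23)
√(-43030 + S(-91, -18)) = √(-43030 - 23) = √(-43053) = I*√43053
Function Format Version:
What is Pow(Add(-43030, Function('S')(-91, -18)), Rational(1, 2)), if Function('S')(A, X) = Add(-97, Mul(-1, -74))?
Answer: Mul(I, Pow(43053, Rational(1, 2))) ≈ Mul(207.49, I)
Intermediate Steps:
Function('S')(A, X) = -23 (Function('S')(A, X) = Add(-97, 74) = -23)
Pow(Add(-43030, Function('S')(-91, -18)), Rational(1, 2)) = Pow(Add(-43030, -23), Rational(1, 2)) = Pow(-43053, Rational(1, 2)) = Mul(I, Pow(43053, Rational(1, 2)))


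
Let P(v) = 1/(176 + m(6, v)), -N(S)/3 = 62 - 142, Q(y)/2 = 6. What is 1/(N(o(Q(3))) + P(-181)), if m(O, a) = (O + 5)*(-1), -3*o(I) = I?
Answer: 165/39601 ≈ 0.0041666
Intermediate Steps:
Q(y) = 12 (Q(y) = 2*6 = 12)
o(I) = -I/3
m(O, a) = -5 - O (m(O, a) = (5 + O)*(-1) = -5 - O)
N(S) = 240 (N(S) = -3*(62 - 142) = -3*(-80) = 240)
P(v) = 1/165 (P(v) = 1/(176 + (-5 - 1*6)) = 1/(176 + (-5 - 6)) = 1/(176 - 11) = 1/165)
1/(N(o(Q(3))) + P(-181)) = 1/(240 + 1/165) = 1/(39601/165) = 165/39601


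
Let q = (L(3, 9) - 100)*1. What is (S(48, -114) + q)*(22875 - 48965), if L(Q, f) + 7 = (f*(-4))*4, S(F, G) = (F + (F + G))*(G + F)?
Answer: -24446330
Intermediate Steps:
S(F, G) = (F + G)*(G + 2*F) (S(F, G) = (G + 2*F)*(F + G) = (F + G)*(G + 2*F))
L(Q, f) = -7 - 16*f (L(Q, f) = -7 + (f*(-4))*4 = -7 - 4*f*4 = -7 - 16*f)
q = -251 (q = ((-7 - 16*9) - 100)*1 = ((-7 - 144) - 100)*1 = (-151 - 100)*1 = -251*1 = -251)
(S(48, -114) + q)*(22875 - 48965) = (((-114)² + 2*48² + 3*48*(-114)) - 251)*(22875 - 48965) = ((12996 + 2*2304 - 16416) - 251)*(-26090) = ((12996 + 4608 - 16416) - 251)*(-26090) = (1188 - 251)*(-26090) = 937*(-26090) = -24446330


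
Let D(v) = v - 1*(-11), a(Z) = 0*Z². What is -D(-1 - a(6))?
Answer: -10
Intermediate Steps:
a(Z) = 0
D(v) = 11 + v (D(v) = v + 11 = 11 + v)
-D(-1 - a(6)) = -(11 + (-1 - 1*0)) = -(11 + (-1 + 0)) = -(11 - 1) = -1*10 = -10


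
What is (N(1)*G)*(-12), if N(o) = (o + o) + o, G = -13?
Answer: 468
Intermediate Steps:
N(o) = 3*o (N(o) = 2*o + o = 3*o)
(N(1)*G)*(-12) = ((3*1)*(-13))*(-12) = (3*(-13))*(-12) = -39*(-12) = 468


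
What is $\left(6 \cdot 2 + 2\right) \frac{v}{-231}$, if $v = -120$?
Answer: $\frac{80}{11} \approx 7.2727$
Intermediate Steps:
$\left(6 \cdot 2 + 2\right) \frac{v}{-231} = \left(6 \cdot 2 + 2\right) \left(- \frac{120}{-231}\right) = \left(12 + 2\right) \left(\left(-120\right) \left(- \frac{1}{231}\right)\right) = 14 \cdot \frac{40}{77} = \frac{80}{11}$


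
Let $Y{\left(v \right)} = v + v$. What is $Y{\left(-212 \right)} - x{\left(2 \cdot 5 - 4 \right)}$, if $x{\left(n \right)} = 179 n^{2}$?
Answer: $-6868$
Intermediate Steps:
$Y{\left(v \right)} = 2 v$
$Y{\left(-212 \right)} - x{\left(2 \cdot 5 - 4 \right)} = 2 \left(-212\right) - 179 \left(2 \cdot 5 - 4\right)^{2} = -424 - 179 \left(10 - 4\right)^{2} = -424 - 179 \cdot 6^{2} = -424 - 179 \cdot 36 = -424 - 6444 = -6868$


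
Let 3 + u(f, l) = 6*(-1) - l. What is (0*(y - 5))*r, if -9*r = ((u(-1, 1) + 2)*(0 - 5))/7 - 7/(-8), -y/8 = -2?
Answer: 0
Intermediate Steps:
y = 16 (y = -8*(-2) = 16)
u(f, l) = -9 - l (u(f, l) = -3 + (6*(-1) - l) = -3 + (-6 - l) = -9 - l)
r = -41/56 (r = -((((-9 - 1*1) + 2)*(0 - 5))/7 - 7/(-8))/9 = -((((-9 - 1) + 2)*(-5))*(⅐) - 7*(-⅛))/9 = -(((-10 + 2)*(-5))*(⅐) + 7/8)/9 = -(-8*(-5)*(⅐) + 7/8)/9 = -(40*(⅐) + 7/8)/9 = -(40/7 + 7/8)/9 = -⅑*369/56 = -41/56 ≈ -0.73214)
(0*(y - 5))*r = (0*(16 - 5))*(-41/56) = (0*11)*(-41/56) = 0*(-41/56) = 0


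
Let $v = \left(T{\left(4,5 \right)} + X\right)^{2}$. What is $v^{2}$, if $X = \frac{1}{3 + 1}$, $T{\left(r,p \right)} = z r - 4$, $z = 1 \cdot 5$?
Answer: $\frac{17850625}{256} \approx 69729.0$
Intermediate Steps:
$z = 5$
$T{\left(r,p \right)} = -4 + 5 r$ ($T{\left(r,p \right)} = 5 r - 4 = -4 + 5 r$)
$X = \frac{1}{4} \approx 0.25$
$v = \frac{4225}{16}$ ($v = \left(\left(-4 + 5 \cdot 4\right) + \frac{1}{4}\right)^{2} = \left(\left(-4 + 20\right) + \frac{1}{4}\right)^{2} = \left(16 + \frac{1}{4}\right)^{2} = \left(\frac{65}{4}\right)^{2} = \frac{4225}{16} \approx 264.06$)
$v^{2} = \left(\frac{4225}{16}\right)^{2} = \frac{17850625}{256}$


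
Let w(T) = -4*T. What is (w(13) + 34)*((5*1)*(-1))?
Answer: 90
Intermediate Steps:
(w(13) + 34)*((5*1)*(-1)) = (-4*13 + 34)*((5*1)*(-1)) = (-52 + 34)*(5*(-1)) = -18*(-5) = 90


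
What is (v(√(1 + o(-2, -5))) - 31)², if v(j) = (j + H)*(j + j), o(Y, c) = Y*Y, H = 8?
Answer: 1721 - 672*√5 ≈ 218.36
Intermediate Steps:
o(Y, c) = Y²
v(j) = 2*j*(8 + j) (v(j) = (j + 8)*(j + j) = (8 + j)*(2*j) = 2*j*(8 + j))
(v(√(1 + o(-2, -5))) - 31)² = (2*√(1 + (-2)²)*(8 + √(1 + (-2)²)) - 31)² = (2*√(1 + 4)*(8 + √(1 + 4)) - 31)² = (2*√5*(8 + √5) - 31)² = (-31 + 2*√5*(8 + √5))²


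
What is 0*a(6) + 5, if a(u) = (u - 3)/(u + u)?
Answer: 5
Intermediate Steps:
a(u) = (-3 + u)/(2*u) (a(u) = (-3 + u)/((2*u)) = (-3 + u)*(1/(2*u)) = (-3 + u)/(2*u))
0*a(6) + 5 = 0*((1/2)*(-3 + 6)/6) + 5 = 0*((1/2)*(1/6)*3) + 5 = 0*(1/4) + 5 = 0 + 5 = 5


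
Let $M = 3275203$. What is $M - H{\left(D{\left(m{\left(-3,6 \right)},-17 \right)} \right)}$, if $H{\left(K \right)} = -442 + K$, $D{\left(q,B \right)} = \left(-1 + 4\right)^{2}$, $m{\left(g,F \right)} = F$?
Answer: $3275636$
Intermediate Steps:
$D{\left(q,B \right)} = 9$ ($D{\left(q,B \right)} = 3^{2} = 9$)
$M - H{\left(D{\left(m{\left(-3,6 \right)},-17 \right)} \right)} = 3275203 - \left(-442 + 9\right) = 3275203 - -433 = 3275203 + 433 = 3275636$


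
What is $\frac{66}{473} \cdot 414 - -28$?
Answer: $\frac{3688}{43} \approx 85.767$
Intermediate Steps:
$\frac{66}{473} \cdot 414 - -28 = 66 \cdot \frac{1}{473} \cdot 414 + 28 = \frac{6}{43} \cdot 414 + 28 = \frac{2484}{43} + 28 = \frac{3688}{43}$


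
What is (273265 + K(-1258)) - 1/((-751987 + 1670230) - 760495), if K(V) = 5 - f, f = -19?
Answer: 43110793171/157748 ≈ 2.7329e+5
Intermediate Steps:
K(V) = 24 (K(V) = 5 - 1*(-19) = 5 + 19 = 24)
(273265 + K(-1258)) - 1/((-751987 + 1670230) - 760495) = (273265 + 24) - 1/((-751987 + 1670230) - 760495) = 273289 - 1/(918243 - 760495) = 273289 - 1/157748 = 43110793171/157748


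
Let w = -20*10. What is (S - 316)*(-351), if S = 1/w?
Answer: 22183551/200 ≈ 1.1092e+5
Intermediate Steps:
w = -200
S = -1/200 (S = 1/(-200) = -1/200 ≈ -0.0050000)
(S - 316)*(-351) = (-1/200 - 316)*(-351) = -63201/200*(-351) = 22183551/200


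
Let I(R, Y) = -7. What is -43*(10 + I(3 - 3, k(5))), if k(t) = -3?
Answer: -129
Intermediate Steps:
-43*(10 + I(3 - 3, k(5))) = -43*(10 - 7) = -43*3 = -129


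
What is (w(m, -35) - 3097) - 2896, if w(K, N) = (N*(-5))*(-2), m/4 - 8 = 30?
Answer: -6343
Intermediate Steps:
m = 152 (m = 32 + 4*30 = 32 + 120 = 152)
w(K, N) = 10*N (w(K, N) = -5*N*(-2) = 10*N)
(w(m, -35) - 3097) - 2896 = (10*(-35) - 3097) - 2896 = (-350 - 3097) - 2896 = -3447 - 2896 = -6343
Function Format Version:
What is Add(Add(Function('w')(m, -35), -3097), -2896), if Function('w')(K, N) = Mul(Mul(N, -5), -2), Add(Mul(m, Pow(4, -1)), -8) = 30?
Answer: -6343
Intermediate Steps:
m = 152 (m = Add(32, Mul(4, 30)) = Add(32, 120) = 152)
Function('w')(K, N) = Mul(10, N) (Function('w')(K, N) = Mul(Mul(-5, N), -2) = Mul(10, N))
Add(Add(Function('w')(m, -35), -3097), -2896) = Add(Add(Mul(10, -35), -3097), -2896) = Add(Add(-350, -3097), -2896) = Add(-3447, -2896) = -6343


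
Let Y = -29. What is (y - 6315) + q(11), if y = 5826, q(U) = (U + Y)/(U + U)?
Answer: -5388/11 ≈ -489.82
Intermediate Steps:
q(U) = (-29 + U)/(2*U) (q(U) = (U - 29)/(U + U) = (-29 + U)/((2*U)) = (-29 + U)*(1/(2*U)) = (-29 + U)/(2*U))
(y - 6315) + q(11) = (5826 - 6315) + (½)*(-29 + 11)/11 = -489 + (½)*(1/11)*(-18) = -489 - 9/11 = -5388/11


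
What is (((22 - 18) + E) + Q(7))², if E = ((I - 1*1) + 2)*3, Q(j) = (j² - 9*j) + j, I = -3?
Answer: 81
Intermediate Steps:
Q(j) = j² - 8*j
E = -6 (E = ((-3 - 1*1) + 2)*3 = ((-3 - 1) + 2)*3 = (-4 + 2)*3 = -2*3 = -6)
(((22 - 18) + E) + Q(7))² = (((22 - 18) - 6) + 7*(-8 + 7))² = ((4 - 6) + 7*(-1))² = (-2 - 7)² = (-9)² = 81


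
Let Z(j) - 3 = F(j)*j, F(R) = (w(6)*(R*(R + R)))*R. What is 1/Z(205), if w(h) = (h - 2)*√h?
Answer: -1/399246261456049999997 + 14128805000*√6/1197738784368149999991 ≈ 2.8895e-11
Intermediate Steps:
w(h) = √h*(-2 + h) (w(h) = (-2 + h)*√h = √h*(-2 + h))
F(R) = 8*√6*R³ (F(R) = ((√6*(-2 + 6))*(R*(R + R)))*R = ((√6*4)*(R*(2*R)))*R = ((4*√6)*(2*R²))*R = (8*√6*R²)*R = 8*√6*R³)
Z(j) = 3 + 8*√6*j⁴ (Z(j) = 3 + (8*√6*j³)*j = 3 + 8*√6*j⁴)
1/Z(205) = 1/(3 + 8*√6*205⁴) = 1/(3 + 8*√6*1766100625) = 1/(3 + 14128805000*√6)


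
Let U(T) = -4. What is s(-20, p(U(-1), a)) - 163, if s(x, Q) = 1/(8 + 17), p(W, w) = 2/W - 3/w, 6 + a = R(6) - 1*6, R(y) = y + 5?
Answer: -4074/25 ≈ -162.96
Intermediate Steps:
R(y) = 5 + y
a = -1 (a = -6 + ((5 + 6) - 1*6) = -6 + (11 - 6) = -6 + 5 = -1)
p(W, w) = -3/w + 2/W
s(x, Q) = 1/25
s(-20, p(U(-1), a)) - 163 = 1/25 - 163 = -4074/25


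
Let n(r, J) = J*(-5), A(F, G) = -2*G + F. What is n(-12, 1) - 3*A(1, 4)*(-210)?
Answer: -4415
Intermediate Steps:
A(F, G) = F - 2*G
n(r, J) = -5*J
n(-12, 1) - 3*A(1, 4)*(-210) = -5*1 - 3*(1 - 2*4)*(-210) = -5 - 3*(1 - 8)*(-210) = -5 - 3*(-7)*(-210) = -5 + 21*(-210) = -5 - 4410 = -4415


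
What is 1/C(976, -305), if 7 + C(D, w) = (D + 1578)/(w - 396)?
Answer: -701/7461 ≈ -0.093955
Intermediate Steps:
C(D, w) = -7 + (1578 + D)/(-396 + w) (C(D, w) = -7 + (D + 1578)/(w - 396) = -7 + (1578 + D)/(-396 + w))
1/C(976, -305) = 1/((4350 + 976 - 7*(-305))/(-396 - 305)) = 1/((4350 + 976 + 2135)/(-701)) = 1/(-1/701*7461) = 1/(-7461/701) = -701/7461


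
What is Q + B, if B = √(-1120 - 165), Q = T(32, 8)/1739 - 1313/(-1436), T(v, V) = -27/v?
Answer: 18256763/19977632 + I*√1285 ≈ 0.91386 + 35.847*I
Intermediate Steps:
Q = 18256763/19977632 (Q = -27/32/1739 - 1313/(-1436) = -27*1/32*(1/1739) - 1313*(-1/1436) = -27/32*1/1739 + 1313/1436 = -27/55648 + 1313/1436 = 18256763/19977632 ≈ 0.91386)
B = I*√1285 (B = √(-1285) = I*√1285 ≈ 35.847*I)
Q + B = 18256763/19977632 + I*√1285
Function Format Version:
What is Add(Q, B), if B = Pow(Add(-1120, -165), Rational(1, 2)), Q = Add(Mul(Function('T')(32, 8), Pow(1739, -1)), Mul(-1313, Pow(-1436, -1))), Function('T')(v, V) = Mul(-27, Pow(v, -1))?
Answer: Add(Rational(18256763, 19977632), Mul(I, Pow(1285, Rational(1, 2)))) ≈ Add(0.91386, Mul(35.847, I))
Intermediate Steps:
Q = Rational(18256763, 19977632) (Q = Add(Mul(Mul(-27, Pow(32, -1)), Pow(1739, -1)), Mul(-1313, Pow(-1436, -1))) = Add(Mul(Mul(-27, Rational(1, 32)), Rational(1, 1739)), Mul(-1313, Rational(-1, 1436))) = Add(Mul(Rational(-27, 32), Rational(1, 1739)), Rational(1313, 1436)) = Add(Rational(-27, 55648), Rational(1313, 1436)) = Rational(18256763, 19977632) ≈ 0.91386)
B = Mul(I, Pow(1285, Rational(1, 2))) (B = Pow(-1285, Rational(1, 2)) = Mul(I, Pow(1285, Rational(1, 2))) ≈ Mul(35.847, I))
Add(Q, B) = Add(Rational(18256763, 19977632), Mul(I, Pow(1285, Rational(1, 2))))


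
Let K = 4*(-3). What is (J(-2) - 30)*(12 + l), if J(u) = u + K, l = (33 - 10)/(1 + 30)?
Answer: -17380/31 ≈ -560.65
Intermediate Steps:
l = 23/31 ≈ 0.74194
K = -12
J(u) = -12 + u (J(u) = u - 12 = -12 + u)
(J(-2) - 30)*(12 + l) = ((-12 - 2) - 30)*(12 + 23/31) = (-14 - 30)*(395/31) = -44*395/31 = -17380/31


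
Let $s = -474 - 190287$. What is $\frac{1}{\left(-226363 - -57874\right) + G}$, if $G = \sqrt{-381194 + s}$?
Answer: $- \frac{168489}{28389115076} - \frac{i \sqrt{571955}}{28389115076} \approx -5.935 \cdot 10^{-6} - 2.664 \cdot 10^{-8} i$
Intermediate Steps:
$s = -190761$
$G = i \sqrt{571955}$ ($G = \sqrt{-381194 - 190761} = \sqrt{-571955} = i \sqrt{571955} \approx 756.28 i$)
$\frac{1}{\left(-226363 - -57874\right) + G} = \frac{1}{\left(-226363 - -57874\right) + i \sqrt{571955}} = \frac{1}{\left(-226363 + 57874\right) + i \sqrt{571955}} = \frac{1}{-168489 + i \sqrt{571955}}$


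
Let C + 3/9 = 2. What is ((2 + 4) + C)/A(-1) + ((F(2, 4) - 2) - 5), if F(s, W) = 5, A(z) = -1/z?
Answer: 17/3 ≈ 5.6667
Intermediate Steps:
C = 5/3 (C = -⅓ + 2 = 5/3 ≈ 1.6667)
((2 + 4) + C)/A(-1) + ((F(2, 4) - 2) - 5) = ((2 + 4) + 5/3)/((-1/(-1))) + ((5 - 2) - 5) = (6 + 5/3)/((-1*(-1))) + (3 - 5) = (23/3)/1 - 2 = 1*(23/3) - 2 = 23/3 - 2 = 17/3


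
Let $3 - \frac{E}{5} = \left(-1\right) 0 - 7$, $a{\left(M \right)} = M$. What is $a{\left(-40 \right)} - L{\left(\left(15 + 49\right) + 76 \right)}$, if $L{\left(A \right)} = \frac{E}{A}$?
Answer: $- \frac{565}{14} \approx -40.357$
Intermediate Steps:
$E = 50$ ($E = 15 - 5 \left(\left(-1\right) 0 - 7\right) = 15 - 5 \left(0 - 7\right) = 15 - -35 = 15 + 35 = 50$)
$L{\left(A \right)} = \frac{50}{A}$
$a{\left(-40 \right)} - L{\left(\left(15 + 49\right) + 76 \right)} = -40 - \frac{50}{\left(15 + 49\right) + 76} = -40 - \frac{50}{64 + 76} = -40 - \frac{50}{140} = -40 - 50 \cdot \frac{1}{140} = -40 - \frac{5}{14} = - \frac{565}{14}$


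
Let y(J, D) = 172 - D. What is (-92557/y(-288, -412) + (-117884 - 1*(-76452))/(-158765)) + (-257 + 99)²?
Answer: 2299960508823/92718760 ≈ 24806.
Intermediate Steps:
(-92557/y(-288, -412) + (-117884 - 1*(-76452))/(-158765)) + (-257 + 99)² = (-92557/(172 - 1*(-412)) + (-117884 - 1*(-76452))/(-158765)) + (-257 + 99)² = (-92557/(172 + 412) + (-117884 + 76452)*(-1/158765)) + (-158)² = (-92557/584 - 41432*(-1/158765)) + 24964 = (-92557*1/584 + 41432/158765) + 24964 = (-92557/584 + 41432/158765) + 24964 = -14670615817/92718760 + 24964 = 2299960508823/92718760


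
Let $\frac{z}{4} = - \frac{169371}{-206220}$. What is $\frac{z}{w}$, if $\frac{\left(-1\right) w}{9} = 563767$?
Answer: $- \frac{6273}{9688335895} \approx -6.4748 \cdot 10^{-7}$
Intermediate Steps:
$w = -5073903$ ($w = \left(-9\right) 563767 = -5073903$)
$z = \frac{56457}{17185}$ ($z = 4 \left(- \frac{169371}{-206220}\right) = 4 \left(\left(-169371\right) \left(- \frac{1}{206220}\right)\right) = 4 \cdot \frac{56457}{68740} = \frac{56457}{17185} \approx 3.2852$)
$\frac{z}{w} = \frac{56457}{17185 \left(-5073903\right)} = \frac{56457}{17185} \left(- \frac{1}{5073903}\right) = - \frac{6273}{9688335895}$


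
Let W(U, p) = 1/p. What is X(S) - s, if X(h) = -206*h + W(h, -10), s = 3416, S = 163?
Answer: -369941/10 ≈ -36994.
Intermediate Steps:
X(h) = -⅒ - 206*h (X(h) = -206*h + 1/(-10) = -206*h - ⅒ = -⅒ - 206*h)
X(S) - s = (-⅒ - 206*163) - 1*3416 = (-⅒ - 33578) - 3416 = -335781/10 - 3416 = -369941/10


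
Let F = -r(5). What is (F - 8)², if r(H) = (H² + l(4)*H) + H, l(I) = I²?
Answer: 13924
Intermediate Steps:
r(H) = H² + 17*H (r(H) = (H² + 4²*H) + H = (H² + 16*H) + H = H² + 17*H)
F = -110 (F = -5*(17 + 5) = -5*22 = -1*110 = -110)
(F - 8)² = (-110 - 8)² = (-118)² = 13924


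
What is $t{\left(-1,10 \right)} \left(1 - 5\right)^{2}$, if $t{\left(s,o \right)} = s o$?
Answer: $-160$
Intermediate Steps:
$t{\left(s,o \right)} = o s$
$t{\left(-1,10 \right)} \left(1 - 5\right)^{2} = 10 \left(-1\right) \left(1 - 5\right)^{2} = - 10 \left(-4\right)^{2} = \left(-10\right) 16 = -160$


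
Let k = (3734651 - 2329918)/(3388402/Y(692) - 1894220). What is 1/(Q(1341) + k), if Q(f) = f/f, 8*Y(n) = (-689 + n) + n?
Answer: 1289375684/313086249 ≈ 4.1183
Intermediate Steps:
Y(n) = -689/8 + n/4 (Y(n) = ((-689 + n) + n)/8 = (-689 + 2*n)/8 = -689/8 + n/4)
Q(f) = 1
k = -976289435/1289375684 (k = (3734651 - 2329918)/(3388402/(-689/8 + (¼)*692) - 1894220) = 1404733/(3388402/(-689/8 + 173) - 1894220) = 1404733/(3388402/(695/8) - 1894220) = 1404733/(3388402*(8/695) - 1894220) = 1404733/(27107216/695 - 1894220) = 1404733/(-1289375684/695) = 1404733*(-695/1289375684) = -976289435/1289375684 ≈ -0.75718)
1/(Q(1341) + k) = 1/(1 - 976289435/1289375684) = 1/(313086249/1289375684) = 1289375684/313086249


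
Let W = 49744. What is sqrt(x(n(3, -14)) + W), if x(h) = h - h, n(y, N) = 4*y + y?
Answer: 4*sqrt(3109) ≈ 223.03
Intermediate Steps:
n(y, N) = 5*y
x(h) = 0
sqrt(x(n(3, -14)) + W) = sqrt(0 + 49744) = sqrt(49744) = 4*sqrt(3109)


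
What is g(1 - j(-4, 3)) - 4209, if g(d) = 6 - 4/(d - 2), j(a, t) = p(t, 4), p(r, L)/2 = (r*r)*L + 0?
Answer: -306815/73 ≈ -4202.9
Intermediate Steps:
p(r, L) = 2*L*r**2 (p(r, L) = 2*((r*r)*L + 0) = 2*(r**2*L + 0) = 2*(L*r**2 + 0) = 2*(L*r**2) = 2*L*r**2)
j(a, t) = 8*t**2 (j(a, t) = 2*4*t**2 = 8*t**2)
g(d) = 6 - 4/(-2 + d)
g(1 - j(-4, 3)) - 4209 = 2*(-8 + 3*(1 - 8*3**2))/(-2 + (1 - 8*3**2)) - 4209 = 2*(-8 + 3*(1 - 8*9))/(-2 + (1 - 8*9)) - 4209 = 2*(-8 + 3*(1 - 1*72))/(-2 + (1 - 1*72)) - 4209 = 2*(-8 + 3*(1 - 72))/(-2 + (1 - 72)) - 4209 = 2*(-8 + 3*(-71))/(-2 - 71) - 4209 = 2*(-8 - 213)/(-73) - 4209 = 2*(-1/73)*(-221) - 4209 = 442/73 - 4209 = -306815/73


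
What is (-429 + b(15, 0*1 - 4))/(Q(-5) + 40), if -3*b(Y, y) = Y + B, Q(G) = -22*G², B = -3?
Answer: 433/510 ≈ 0.84902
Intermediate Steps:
b(Y, y) = 1 - Y/3 (b(Y, y) = -(Y - 3)/3 = -(-3 + Y)/3 = 1 - Y/3)
(-429 + b(15, 0*1 - 4))/(Q(-5) + 40) = (-429 + (1 - ⅓*15))/(-22*(-5)² + 40) = (-429 + (1 - 5))/(-22*25 + 40) = (-429 - 4)/(-550 + 40) = -433/(-510) = -433*(-1/510) = 433/510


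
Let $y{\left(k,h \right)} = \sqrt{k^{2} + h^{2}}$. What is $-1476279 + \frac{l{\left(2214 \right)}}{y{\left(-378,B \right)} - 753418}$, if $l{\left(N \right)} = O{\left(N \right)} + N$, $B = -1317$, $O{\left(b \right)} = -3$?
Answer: $- \frac{76180936093870557}{51603345941} - \frac{603 \sqrt{208597}}{51603345941} \approx -1.4763 \cdot 10^{6}$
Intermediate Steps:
$y{\left(k,h \right)} = \sqrt{h^{2} + k^{2}}$
$l{\left(N \right)} = -3 + N$
$-1476279 + \frac{l{\left(2214 \right)}}{y{\left(-378,B \right)} - 753418} = -1476279 + \frac{-3 + 2214}{\sqrt{\left(-1317\right)^{2} + \left(-378\right)^{2}} - 753418} = -1476279 + \frac{2211}{\sqrt{1734489 + 142884} - 753418} = -1476279 + \frac{2211}{\sqrt{1877373} - 753418} = -1476279 + \frac{2211}{3 \sqrt{208597} - 753418} = -1476279 + \frac{2211}{-753418 + 3 \sqrt{208597}}$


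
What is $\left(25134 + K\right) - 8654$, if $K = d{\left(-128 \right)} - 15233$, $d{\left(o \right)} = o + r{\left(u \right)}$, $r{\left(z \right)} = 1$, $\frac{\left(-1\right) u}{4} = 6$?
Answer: $1120$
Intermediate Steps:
$u = -24$ ($u = \left(-4\right) 6 = -24$)
$d{\left(o \right)} = 1 + o$ ($d{\left(o \right)} = o + 1 = 1 + o$)
$K = -15360$ ($K = \left(1 - 128\right) - 15233 = -127 - 15233 = -15360$)
$\left(25134 + K\right) - 8654 = \left(25134 - 15360\right) - 8654 = 9774 - 8654 = 1120$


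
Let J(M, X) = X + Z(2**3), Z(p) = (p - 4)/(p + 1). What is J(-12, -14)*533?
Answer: -65026/9 ≈ -7225.1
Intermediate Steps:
Z(p) = (-4 + p)/(1 + p)
J(M, X) = 4/9 + X (J(M, X) = X + (-4 + 2**3)/(1 + 2**3) = X + (-4 + 8)/(1 + 8) = X + 4/9 = 4/9 + X)
J(-12, -14)*533 = (4/9 - 14)*533 = -122/9*533 = -65026/9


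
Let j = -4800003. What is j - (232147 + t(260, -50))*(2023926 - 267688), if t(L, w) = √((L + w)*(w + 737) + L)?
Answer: -407710182989 - 1756238*√144530 ≈ -4.0838e+11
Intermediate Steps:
t(L, w) = √(L + (737 + w)*(L + w)) (t(L, w) = √((L + w)*(737 + w) + L) = √((737 + w)*(L + w) + L) = √(L + (737 + w)*(L + w)))
j - (232147 + t(260, -50))*(2023926 - 267688) = -4800003 - (232147 + √((-50)² + 737*(-50) + 738*260 + 260*(-50)))*(2023926 - 267688) = -4800003 - (232147 + √(2500 - 36850 + 191880 - 13000))*1756238 = -4800003 - (232147 + √144530)*1756238 = -4800003 - (407705382986 + 1756238*√144530) = -4800003 + (-407705382986 - 1756238*√144530) = -407710182989 - 1756238*√144530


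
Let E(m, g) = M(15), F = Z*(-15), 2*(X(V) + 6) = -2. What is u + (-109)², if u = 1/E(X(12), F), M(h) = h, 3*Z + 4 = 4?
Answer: 178216/15 ≈ 11881.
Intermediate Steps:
Z = 0 (Z = -4/3 + (⅓)*4 = -4/3 + 4/3 = 0)
X(V) = -7 (X(V) = -6 + (½)*(-2) = -6 - 1 = -7)
F = 0 (F = 0*(-15) = 0)
E(m, g) = 15
u = 1/15 ≈ 0.066667
u + (-109)² = 1/15 + (-109)² = 1/15 + 11881 = 178216/15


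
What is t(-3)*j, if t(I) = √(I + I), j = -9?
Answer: -9*I*√6 ≈ -22.045*I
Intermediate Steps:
t(I) = √2*√I (t(I) = √(2*I) = √2*√I)
t(-3)*j = (√2*√(-3))*(-9) = (√2*(I*√3))*(-9) = (I*√6)*(-9) = -9*I*√6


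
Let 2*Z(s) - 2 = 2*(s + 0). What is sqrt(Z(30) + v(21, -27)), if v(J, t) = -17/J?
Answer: sqrt(13314)/21 ≈ 5.4946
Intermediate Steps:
Z(s) = 1 + s (Z(s) = 1 + (2*(s + 0))/2 = 1 + (2*s)/2 = 1 + s)
sqrt(Z(30) + v(21, -27)) = sqrt((1 + 30) - 17/21) = sqrt(31 - 17*1/21) = sqrt(31 - 17/21) = sqrt(634/21) = sqrt(13314)/21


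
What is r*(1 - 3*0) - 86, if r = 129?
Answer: 43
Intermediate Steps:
r*(1 - 3*0) - 86 = 129*(1 - 3*0) - 86 = 129*(1 + 0) - 86 = 129*1 - 86 = 129 - 86 = 43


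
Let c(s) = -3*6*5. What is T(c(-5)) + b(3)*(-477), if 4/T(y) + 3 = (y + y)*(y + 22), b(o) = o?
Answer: -17511143/12237 ≈ -1431.0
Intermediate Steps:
c(s) = -90 (c(s) = -18*5 = -90)
T(y) = 4/(-3 + 2*y*(22 + y)) (T(y) = 4/(-3 + (y + y)*(y + 22)) = 4/(-3 + (2*y)*(22 + y)) = 4/(-3 + 2*y*(22 + y)))
T(c(-5)) + b(3)*(-477) = 4/(-3 + 2*(-90)² + 44*(-90)) + 3*(-477) = 4/(-3 + 2*8100 - 3960) - 1431 = 4/(-3 + 16200 - 3960) - 1431 = 4/12237 - 1431 = -17511143/12237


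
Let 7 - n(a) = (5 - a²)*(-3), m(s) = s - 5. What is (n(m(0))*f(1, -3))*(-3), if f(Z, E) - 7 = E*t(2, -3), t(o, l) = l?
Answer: 2544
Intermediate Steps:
m(s) = -5 + s
n(a) = 22 - 3*a² (n(a) = 7 - (5 - a²)*(-3) = 7 - (-15 + 3*a²) = 7 + (15 - 3*a²) = 22 - 3*a²)
f(Z, E) = 7 - 3*E (f(Z, E) = 7 + E*(-3) = 7 - 3*E)
(n(m(0))*f(1, -3))*(-3) = ((22 - 3*(-5 + 0)²)*(7 - 3*(-3)))*(-3) = ((22 - 3*(-5)²)*(7 + 9))*(-3) = ((22 - 3*25)*16)*(-3) = ((22 - 75)*16)*(-3) = -53*16*(-3) = -848*(-3) = 2544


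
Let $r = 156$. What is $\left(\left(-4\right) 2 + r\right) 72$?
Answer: $10656$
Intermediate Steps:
$\left(\left(-4\right) 2 + r\right) 72 = \left(\left(-4\right) 2 + 156\right) 72 = \left(-8 + 156\right) 72 = 148 \cdot 72 = 10656$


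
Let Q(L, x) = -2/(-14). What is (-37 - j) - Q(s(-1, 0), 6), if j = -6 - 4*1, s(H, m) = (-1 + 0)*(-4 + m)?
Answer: -190/7 ≈ -27.143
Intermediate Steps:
s(H, m) = 4 - m (s(H, m) = -(-4 + m) = 4 - m)
Q(L, x) = ⅐ (Q(L, x) = -2*(-1/14) = ⅐)
j = -10 (j = -6 - 4 = -10)
(-37 - j) - Q(s(-1, 0), 6) = (-37 - 1*(-10)) - 1*⅐ = (-37 + 10) - ⅐ = -27 - ⅐ = -190/7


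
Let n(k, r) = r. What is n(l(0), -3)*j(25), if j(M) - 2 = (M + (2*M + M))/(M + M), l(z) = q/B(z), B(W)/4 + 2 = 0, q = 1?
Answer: -12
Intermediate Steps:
B(W) = -8 (B(W) = -8 + 4*0 = -8 + 0 = -8)
l(z) = -⅛ (l(z) = 1/(-8) = 1*(-⅛) = -⅛)
j(M) = 4 (j(M) = 2 + (M + (2*M + M))/(M + M) = 2 + (M + 3*M)/((2*M)) = 2 + (4*M)*(1/(2*M)) = 2 + 2 = 4)
n(l(0), -3)*j(25) = -3*4 = -12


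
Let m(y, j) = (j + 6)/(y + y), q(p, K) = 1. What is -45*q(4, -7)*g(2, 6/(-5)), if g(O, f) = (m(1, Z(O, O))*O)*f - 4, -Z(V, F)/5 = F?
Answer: -36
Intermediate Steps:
Z(V, F) = -5*F
m(y, j) = (6 + j)/(2*y) (m(y, j) = (6 + j)/((2*y)) = (6 + j)*(1/(2*y)) = (6 + j)/(2*y))
g(O, f) = -4 + O*f*(3 - 5*O/2) (g(O, f) = (((½)*(6 - 5*O)/1)*O)*f - 4 = (((½)*1*(6 - 5*O))*O)*f - 4 = ((3 - 5*O/2)*O)*f - 4 = (O*(3 - 5*O/2))*f - 4 = O*f*(3 - 5*O/2) - 4 = -4 + O*f*(3 - 5*O/2))
-45*q(4, -7)*g(2, 6/(-5)) = -45*(-4 - ½*2*6/(-5)*(-6 + 5*2)) = -45*(-4 - ½*2*6*(-⅕)*(-6 + 10)) = -45*(-4 - ½*2*(-6/5)*4) = -45*(-4 + 24/5) = -45*4/5 = -45*⅘ = -36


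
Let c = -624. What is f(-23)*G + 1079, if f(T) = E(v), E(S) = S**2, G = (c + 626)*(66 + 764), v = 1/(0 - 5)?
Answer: 5727/5 ≈ 1145.4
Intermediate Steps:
v = -1/5 (v = 1/(-5) = -1/5 ≈ -0.20000)
G = 1660 (G = (-624 + 626)*(66 + 764) = 2*830 = 1660)
f(T) = 1/25 (f(T) = (-1/5)**2 = 1/25)
f(-23)*G + 1079 = (1/25)*1660 + 1079 = 332/5 + 1079 = 5727/5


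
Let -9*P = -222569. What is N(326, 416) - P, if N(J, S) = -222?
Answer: -224567/9 ≈ -24952.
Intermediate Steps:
P = 222569/9 (P = -1/9*(-222569) = 222569/9 ≈ 24730.)
N(326, 416) - P = -222 - 1*222569/9 = -222 - 222569/9 = -224567/9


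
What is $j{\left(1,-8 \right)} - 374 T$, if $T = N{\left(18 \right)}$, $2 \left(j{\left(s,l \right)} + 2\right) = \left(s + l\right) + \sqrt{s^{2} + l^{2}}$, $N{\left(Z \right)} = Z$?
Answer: $- \frac{13475}{2} + \frac{\sqrt{65}}{2} \approx -6733.5$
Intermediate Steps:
$j{\left(s,l \right)} = -2 + \frac{l}{2} + \frac{s}{2} + \frac{\sqrt{l^{2} + s^{2}}}{2}$ ($j{\left(s,l \right)} = -2 + \frac{\left(s + l\right) + \sqrt{s^{2} + l^{2}}}{2} = -2 + \frac{\left(l + s\right) + \sqrt{l^{2} + s^{2}}}{2} = -2 + \frac{l + s + \sqrt{l^{2} + s^{2}}}{2} = -2 + \left(\frac{l}{2} + \frac{s}{2} + \frac{\sqrt{l^{2} + s^{2}}}{2}\right) = -2 + \frac{l}{2} + \frac{s}{2} + \frac{\sqrt{l^{2} + s^{2}}}{2}$)
$T = 18$
$j{\left(1,-8 \right)} - 374 T = \left(-2 + \frac{1}{2} \left(-8\right) + \frac{1}{2} \cdot 1 + \frac{\sqrt{\left(-8\right)^{2} + 1^{2}}}{2}\right) - 6732 = \left(-2 - 4 + \frac{1}{2} + \frac{\sqrt{64 + 1}}{2}\right) - 6732 = \left(-2 - 4 + \frac{1}{2} + \frac{\sqrt{65}}{2}\right) - 6732 = \left(- \frac{11}{2} + \frac{\sqrt{65}}{2}\right) - 6732 = - \frac{13475}{2} + \frac{\sqrt{65}}{2}$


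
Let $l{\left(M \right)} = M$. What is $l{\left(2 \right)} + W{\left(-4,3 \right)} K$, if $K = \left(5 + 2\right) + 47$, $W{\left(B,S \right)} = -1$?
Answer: $-52$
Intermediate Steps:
$K = 54$ ($K = 7 + 47 = 54$)
$l{\left(2 \right)} + W{\left(-4,3 \right)} K = 2 - 54 = -52$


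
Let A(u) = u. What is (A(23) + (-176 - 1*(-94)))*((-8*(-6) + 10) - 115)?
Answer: 3363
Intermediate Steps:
(A(23) + (-176 - 1*(-94)))*((-8*(-6) + 10) - 115) = (23 + (-176 - 1*(-94)))*((-8*(-6) + 10) - 115) = (23 + (-176 + 94))*((48 + 10) - 115) = (23 - 82)*(58 - 115) = -59*(-57) = 3363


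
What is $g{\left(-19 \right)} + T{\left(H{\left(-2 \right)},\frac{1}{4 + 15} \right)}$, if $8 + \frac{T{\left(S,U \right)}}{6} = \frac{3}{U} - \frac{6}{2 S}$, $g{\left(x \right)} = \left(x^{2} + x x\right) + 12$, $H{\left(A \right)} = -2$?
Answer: $1037$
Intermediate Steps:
$g{\left(x \right)} = 12 + 2 x^{2}$ ($g{\left(x \right)} = \left(x^{2} + x^{2}\right) + 12 = 2 x^{2} + 12 = 12 + 2 x^{2}$)
$T{\left(S,U \right)} = -48 - \frac{18}{S} + \frac{18}{U}$ ($T{\left(S,U \right)} = -48 + 6 \left(\frac{3}{U} - \frac{6}{2 S}\right) = -48 + 6 \left(\frac{3}{U} - 6 \frac{1}{2 S}\right) = -48 + 6 \left(\frac{3}{U} - \frac{3}{S}\right) = -48 + 6 \left(- \frac{3}{S} + \frac{3}{U}\right) = -48 + \left(- \frac{18}{S} + \frac{18}{U}\right) = -48 - \frac{18}{S} + \frac{18}{U}$)
$g{\left(-19 \right)} + T{\left(H{\left(-2 \right)},\frac{1}{4 + 15} \right)} = \left(12 + 2 \left(-19\right)^{2}\right) - \left(48 - 342 - 9\right) = \left(12 + 2 \cdot 361\right) - \left(39 - 342\right) = \left(12 + 722\right) + \left(-48 + 9 + 18 \frac{1}{\frac{1}{19}}\right) = 734 + \left(-48 + 9 + 18 \cdot 19\right) = 734 + \left(-48 + 9 + 342\right) = 734 + 303 = 1037$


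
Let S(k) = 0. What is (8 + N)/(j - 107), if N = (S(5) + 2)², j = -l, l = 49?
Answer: -1/13 ≈ -0.076923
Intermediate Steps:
j = -49 (j = -1*49 = -49)
N = 4 (N = (0 + 2)² = 2² = 4)
(8 + N)/(j - 107) = (8 + 4)/(-49 - 107) = 12/(-156) = 12*(-1/156) = -1/13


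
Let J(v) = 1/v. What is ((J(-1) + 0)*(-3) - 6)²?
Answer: 9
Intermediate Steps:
((J(-1) + 0)*(-3) - 6)² = ((1/(-1) + 0)*(-3) - 6)² = ((-1 + 0)*(-3) - 6)² = (-1*(-3) - 6)² = (3 - 6)² = (-3)² = 9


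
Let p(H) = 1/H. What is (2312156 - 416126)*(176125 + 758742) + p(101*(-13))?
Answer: 2327339607827129/1313 ≈ 1.7725e+12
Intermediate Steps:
(2312156 - 416126)*(176125 + 758742) + p(101*(-13)) = (2312156 - 416126)*(176125 + 758742) + 1/(101*(-13)) = 1896030*934867 + 1/(-1313) = 1772535878010 - 1/1313 = 2327339607827129/1313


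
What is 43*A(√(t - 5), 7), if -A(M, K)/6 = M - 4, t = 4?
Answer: 1032 - 258*I ≈ 1032.0 - 258.0*I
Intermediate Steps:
A(M, K) = 24 - 6*M (A(M, K) = -6*(M - 4) = -6*(-4 + M) = 24 - 6*M)
43*A(√(t - 5), 7) = 43*(24 - 6*√(4 - 5)) = 43*(24 - 6*I) = 1032 - 258*I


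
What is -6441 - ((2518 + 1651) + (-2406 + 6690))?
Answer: -14894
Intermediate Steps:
-6441 - ((2518 + 1651) + (-2406 + 6690)) = -6441 - (4169 + 4284) = -6441 - 1*8453 = -6441 - 8453 = -14894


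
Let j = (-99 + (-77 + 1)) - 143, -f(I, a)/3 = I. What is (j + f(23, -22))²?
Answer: 149769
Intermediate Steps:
f(I, a) = -3*I
j = -318 (j = (-99 - 76) - 143 = -175 - 143 = -318)
(j + f(23, -22))² = (-318 - 3*23)² = (-318 - 69)² = (-387)² = 149769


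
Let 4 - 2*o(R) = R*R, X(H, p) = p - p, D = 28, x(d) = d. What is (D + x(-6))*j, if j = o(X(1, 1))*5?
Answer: 220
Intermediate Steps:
X(H, p) = 0
o(R) = 2 - R²/2 (o(R) = 2 - R*R/2 = 2 - R²/2)
j = 10 (j = (2 - ½*0²)*5 = (2 - ½*0)*5 = (2 + 0)*5 = 2*5 = 10)
(D + x(-6))*j = (28 - 6)*10 = 22*10 = 220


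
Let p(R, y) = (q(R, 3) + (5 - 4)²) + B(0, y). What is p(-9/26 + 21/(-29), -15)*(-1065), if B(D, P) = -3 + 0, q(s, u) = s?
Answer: 2465475/754 ≈ 3269.9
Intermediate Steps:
B(D, P) = -3
p(R, y) = -2 + R (p(R, y) = (R + (5 - 4)²) - 3 = (R + 1²) - 3 = (R + 1) - 3 = (1 + R) - 3 = -2 + R)
p(-9/26 + 21/(-29), -15)*(-1065) = (-2 + (-9/26 + 21/(-29)))*(-1065) = (-2 + (-9*1/26 + 21*(-1/29)))*(-1065) = (-2 + (-9/26 - 21/29))*(-1065) = (-2 - 807/754)*(-1065) = -2315/754*(-1065) = 2465475/754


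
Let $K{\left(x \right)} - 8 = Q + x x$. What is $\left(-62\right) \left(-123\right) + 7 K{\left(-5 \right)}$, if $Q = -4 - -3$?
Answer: $7850$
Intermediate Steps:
$Q = -1$ ($Q = -4 + 3 = -1$)
$K{\left(x \right)} = 7 + x^{2}$ ($K{\left(x \right)} = 8 + \left(-1 + x x\right) = 8 + \left(-1 + x^{2}\right) = 7 + x^{2}$)
$\left(-62\right) \left(-123\right) + 7 K{\left(-5 \right)} = \left(-62\right) \left(-123\right) + 7 \left(7 + \left(-5\right)^{2}\right) = 7626 + 7 \left(7 + 25\right) = 7626 + 7 \cdot 32 = 7626 + 224 = 7850$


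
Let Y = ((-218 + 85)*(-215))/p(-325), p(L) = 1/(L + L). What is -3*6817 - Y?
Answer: 18566299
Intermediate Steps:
p(L) = 1/(2*L)
Y = -18586750 (Y = ((-218 + 85)*(-215))/(((1/2)/(-325))) = (-133*(-215))/(((1/2)*(-1/325))) = 28595/(-1/650) = 28595*(-650) = -18586750)
-3*6817 - Y = -3*6817 - 1*(-18586750) = -20451 + 18586750 = 18566299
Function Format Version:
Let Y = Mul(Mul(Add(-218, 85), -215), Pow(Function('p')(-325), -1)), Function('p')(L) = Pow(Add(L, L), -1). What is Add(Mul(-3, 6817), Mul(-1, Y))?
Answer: 18566299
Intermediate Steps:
Function('p')(L) = Mul(Rational(1, 2), Pow(L, -1)) (Function('p')(L) = Pow(Mul(2, L), -1) = Mul(Rational(1, 2), Pow(L, -1)))
Y = -18586750 (Y = Mul(Mul(Add(-218, 85), -215), Pow(Mul(Rational(1, 2), Pow(-325, -1)), -1)) = Mul(Mul(-133, -215), Pow(Mul(Rational(1, 2), Rational(-1, 325)), -1)) = Mul(28595, Pow(Rational(-1, 650), -1)) = Mul(28595, -650) = -18586750)
Add(Mul(-3, 6817), Mul(-1, Y)) = Add(Mul(-3, 6817), Mul(-1, -18586750)) = Add(-20451, 18586750) = 18566299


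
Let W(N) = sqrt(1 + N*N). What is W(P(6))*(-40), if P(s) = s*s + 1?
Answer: -40*sqrt(1370) ≈ -1480.5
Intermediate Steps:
P(s) = 1 + s**2 (P(s) = s**2 + 1 = 1 + s**2)
W(N) = sqrt(1 + N**2)
W(P(6))*(-40) = sqrt(1 + (1 + 6**2)**2)*(-40) = sqrt(1 + (1 + 36)**2)*(-40) = sqrt(1 + 37**2)*(-40) = sqrt(1 + 1369)*(-40) = sqrt(1370)*(-40) = -40*sqrt(1370)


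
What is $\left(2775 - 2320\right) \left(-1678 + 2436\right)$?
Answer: $344890$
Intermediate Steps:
$\left(2775 - 2320\right) \left(-1678 + 2436\right) = 455 \cdot 758 = 344890$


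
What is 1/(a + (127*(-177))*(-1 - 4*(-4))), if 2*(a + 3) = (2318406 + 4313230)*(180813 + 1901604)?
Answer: 1/6904915434918 ≈ 1.4482e-13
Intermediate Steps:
a = 6904915772103 (a = -3 + ((2318406 + 4313230)*(180813 + 1901604))/2 = -3 + (6631636*2082417)/2 = -3 + (½)*13809831544212 = -3 + 6904915772106 = 6904915772103)
1/(a + (127*(-177))*(-1 - 4*(-4))) = 1/(6904915772103 + (127*(-177))*(-1 - 4*(-4))) = 1/(6904915772103 - 22479*(-1 + 16)) = 1/(6904915772103 - 22479*15) = 1/(6904915772103 - 337185) = 1/6904915434918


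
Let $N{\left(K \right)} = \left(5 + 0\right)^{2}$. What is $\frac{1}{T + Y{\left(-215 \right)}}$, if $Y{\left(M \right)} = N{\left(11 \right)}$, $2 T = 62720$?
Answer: $\frac{1}{31385} \approx 3.1862 \cdot 10^{-5}$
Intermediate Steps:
$T = 31360$ ($T = \frac{1}{2} \cdot 62720 = 31360$)
$N{\left(K \right)} = 25$ ($N{\left(K \right)} = 5^{2} = 25$)
$Y{\left(M \right)} = 25$
$\frac{1}{T + Y{\left(-215 \right)}} = \frac{1}{31360 + 25} = \frac{1}{31385}$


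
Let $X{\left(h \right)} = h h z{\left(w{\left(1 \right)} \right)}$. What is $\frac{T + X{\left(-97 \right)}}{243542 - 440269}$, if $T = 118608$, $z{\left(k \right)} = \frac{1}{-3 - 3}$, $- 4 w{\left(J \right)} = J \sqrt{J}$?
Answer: $- \frac{702239}{1180362} \approx -0.59494$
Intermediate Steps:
$w{\left(J \right)} = - \frac{J^{\frac{3}{2}}}{4}$ ($w{\left(J \right)} = - \frac{J \sqrt{J}}{4} = - \frac{J^{\frac{3}{2}}}{4}$)
$z{\left(k \right)} = - \frac{1}{6}$ ($z{\left(k \right)} = \frac{1}{-6} = - \frac{1}{6}$)
$X{\left(h \right)} = - \frac{h^{2}}{6}$ ($X{\left(h \right)} = h h \left(- \frac{1}{6}\right) = h^{2} \left(- \frac{1}{6}\right) = - \frac{h^{2}}{6}$)
$\frac{T + X{\left(-97 \right)}}{243542 - 440269} = \frac{118608 - \frac{\left(-97\right)^{2}}{6}}{243542 - 440269} = \frac{118608 - \frac{9409}{6}}{-196727} = \left(118608 - \frac{9409}{6}\right) \left(- \frac{1}{196727}\right) = \frac{702239}{6} \left(- \frac{1}{196727}\right) = - \frac{702239}{1180362}$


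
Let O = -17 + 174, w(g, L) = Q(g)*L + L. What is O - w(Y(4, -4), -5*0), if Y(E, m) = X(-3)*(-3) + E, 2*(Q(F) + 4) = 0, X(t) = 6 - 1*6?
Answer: 157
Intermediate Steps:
X(t) = 0 (X(t) = 6 - 6 = 0)
Q(F) = -4 (Q(F) = -4 + (1/2)*0 = -4 + 0 = -4)
Y(E, m) = E (Y(E, m) = 0*(-3) + E = 0 + E = E)
w(g, L) = -3*L (w(g, L) = -4*L + L = -3*L)
O = 157
O - w(Y(4, -4), -5*0) = 157 - (-3)*(-5*0) = 157 - (-3)*0 = 157 - 1*0 = 157 + 0 = 157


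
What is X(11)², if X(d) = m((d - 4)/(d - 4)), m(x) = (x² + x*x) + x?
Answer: 9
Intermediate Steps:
m(x) = x + 2*x² (m(x) = (x² + x²) + x = 2*x² + x = x + 2*x²)
X(d) = 3 (X(d) = ((d - 4)/(d - 4))*(1 + 2*((d - 4)/(d - 4))) = ((-4 + d)/(-4 + d))*(1 + 2*((-4 + d)/(-4 + d))) = 1*(1 + 2*1) = 1*(1 + 2) = 1*3 = 3)
X(11)² = 3² = 9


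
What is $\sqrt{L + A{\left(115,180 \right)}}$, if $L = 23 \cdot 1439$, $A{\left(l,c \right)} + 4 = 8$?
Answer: $\sqrt{33101} \approx 181.94$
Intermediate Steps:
$A{\left(l,c \right)} = 4$ ($A{\left(l,c \right)} = -4 + 8 = 4$)
$L = 33097$
$\sqrt{L + A{\left(115,180 \right)}} = \sqrt{33097 + 4} = \sqrt{33101}$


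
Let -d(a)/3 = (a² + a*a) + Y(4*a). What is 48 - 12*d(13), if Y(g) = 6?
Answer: 12432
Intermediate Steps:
d(a) = -18 - 6*a² (d(a) = -3*((a² + a*a) + 6) = -3*((a² + a²) + 6) = -3*(2*a² + 6) = -3*(6 + 2*a²) = -18 - 6*a²)
48 - 12*d(13) = 48 - 12*(-18 - 6*13²) = 48 - 12*(-18 - 6*169) = 48 - 12*(-18 - 1014) = 48 - 12*(-1032) = 48 + 12384 = 12432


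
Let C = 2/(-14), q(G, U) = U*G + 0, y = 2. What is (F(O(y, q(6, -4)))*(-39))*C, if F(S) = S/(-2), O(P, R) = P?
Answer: -39/7 ≈ -5.5714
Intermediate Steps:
q(G, U) = G*U (q(G, U) = G*U + 0 = G*U)
F(S) = -S/2 (F(S) = S*(-1/2) = -S/2)
C = -1/7 (C = 2*(-1/14) = -1/7 ≈ -0.14286)
(F(O(y, q(6, -4)))*(-39))*C = (-1/2*2*(-39))*(-1/7) = -1*(-39)*(-1/7) = 39*(-1/7) = -39/7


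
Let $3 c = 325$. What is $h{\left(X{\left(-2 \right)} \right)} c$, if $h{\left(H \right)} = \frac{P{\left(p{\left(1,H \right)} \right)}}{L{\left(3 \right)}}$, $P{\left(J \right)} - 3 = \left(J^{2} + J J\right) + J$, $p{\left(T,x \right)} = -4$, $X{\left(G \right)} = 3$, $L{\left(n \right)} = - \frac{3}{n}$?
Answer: $- \frac{10075}{3} \approx -3358.3$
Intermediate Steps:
$c = \frac{325}{3}$ ($c = \frac{1}{3} \cdot 325 = \frac{325}{3} \approx 108.33$)
$P{\left(J \right)} = 3 + J + 2 J^{2}$ ($P{\left(J \right)} = 3 + \left(\left(J^{2} + J J\right) + J\right) = 3 + \left(\left(J^{2} + J^{2}\right) + J\right) = 3 + \left(2 J^{2} + J\right) = 3 + \left(J + 2 J^{2}\right) = 3 + J + 2 J^{2}$)
$h{\left(H \right)} = -31$ ($h{\left(H \right)} = \frac{3 - 4 + 2 \left(-4\right)^{2}}{\left(-3\right) \frac{1}{3}} = \frac{3 - 4 + 2 \cdot 16}{\left(-3\right) \frac{1}{3}} = \frac{3 - 4 + 32}{-1} = 31 \left(-1\right) = -31$)
$h{\left(X{\left(-2 \right)} \right)} c = \left(-31\right) \frac{325}{3} = - \frac{10075}{3}$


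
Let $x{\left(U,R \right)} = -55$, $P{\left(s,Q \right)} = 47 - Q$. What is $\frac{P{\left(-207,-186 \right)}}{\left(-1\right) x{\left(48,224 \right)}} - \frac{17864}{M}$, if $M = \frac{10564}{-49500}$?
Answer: $\frac{12159300353}{145255} \approx 83710.0$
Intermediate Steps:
$M = - \frac{2641}{12375}$ ($M = 10564 \left(- \frac{1}{49500}\right) = - \frac{2641}{12375} \approx -0.21341$)
$\frac{P{\left(-207,-186 \right)}}{\left(-1\right) x{\left(48,224 \right)}} - \frac{17864}{M} = \frac{47 - -186}{\left(-1\right) \left(-55\right)} - \frac{17864}{- \frac{2641}{12375}} = \frac{47 + 186}{55} - - \frac{221067000}{2641} = 233 \cdot \frac{1}{55} + \frac{221067000}{2641} = \frac{233}{55} + \frac{221067000}{2641} = \frac{12159300353}{145255}$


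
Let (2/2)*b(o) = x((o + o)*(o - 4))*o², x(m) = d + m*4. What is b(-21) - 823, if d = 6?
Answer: 1854023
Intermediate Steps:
x(m) = 6 + 4*m (x(m) = 6 + m*4 = 6 + 4*m)
b(o) = o²*(6 + 8*o*(-4 + o)) (b(o) = (6 + 4*((o + o)*(o - 4)))*o² = (6 + 4*((2*o)*(-4 + o)))*o² = (6 + 4*(2*o*(-4 + o)))*o² = (6 + 8*o*(-4 + o))*o² = o²*(6 + 8*o*(-4 + o)))
b(-21) - 823 = (-21)²*(6 + 8*(-21)*(-4 - 21)) - 823 = 441*(6 + 8*(-21)*(-25)) - 823 = 441*(6 + 4200) - 823 = 441*4206 - 823 = 1854846 - 823 = 1854023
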